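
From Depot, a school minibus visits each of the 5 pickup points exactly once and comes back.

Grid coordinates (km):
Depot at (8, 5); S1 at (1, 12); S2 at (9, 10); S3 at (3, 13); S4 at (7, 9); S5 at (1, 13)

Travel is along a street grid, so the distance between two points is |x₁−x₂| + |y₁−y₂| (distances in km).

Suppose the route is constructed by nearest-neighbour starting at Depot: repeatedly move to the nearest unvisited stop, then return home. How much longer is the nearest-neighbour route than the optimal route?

From Depot: S4=5, S2=6, S3=13, S1=14, S5=15 → choose S4 (5).
From S4: S2=3, S3=8, S1=9, S5=10 → choose S2 (3).
From S2: S3=9, S1=10, S5=11 → choose S3 (9).
From S3: S5=2, S1=3 → choose S5 (2).
From S5: S1=1 → choose S1 (1).
NN route Depot → S4 → S2 → S3 → S5 → S1 → Depot costs 34.
Optimal: Depot → S2 → S1 → S5 → S3 → S4 → Depot costs 32 (by enumerating all 60 distinct tours).
Excess = 34 − 32 = 2.

2 km longer than the optimal tour.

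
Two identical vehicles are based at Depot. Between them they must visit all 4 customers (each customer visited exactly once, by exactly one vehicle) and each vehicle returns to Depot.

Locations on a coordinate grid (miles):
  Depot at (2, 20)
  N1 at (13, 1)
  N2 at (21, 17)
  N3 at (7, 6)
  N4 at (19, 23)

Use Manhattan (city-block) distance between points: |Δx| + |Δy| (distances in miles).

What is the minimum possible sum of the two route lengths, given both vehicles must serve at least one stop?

There are 2^3 − 1 = 7 ways to divide the 4 stops into two non-empty groups. For each, the best each vehicle can do is its own shortest tour through its group:
  {N1} + {N2, N3, N4}: 60 + 72 = 132
  {N2} + {N1, N3, N4}: 44 + 78 = 122
  {N1, N2} + {N3, N4}: 76 + 68 = 144
  {N3} + {N1, N2, N4}: 38 + 82 = 120
  {N1, N3} + {N2, N4}: 60 + 50 = 110
  {N2, N3} + {N1, N4}: 66 + 78 = 144
  … (7 splits in total)
Best: vehicle 1 Depot → N1 → N3 → Depot = 60; vehicle 2 Depot → N2 → N4 → Depot = 50; combined 110.

Minimum combined distance: 110 miles.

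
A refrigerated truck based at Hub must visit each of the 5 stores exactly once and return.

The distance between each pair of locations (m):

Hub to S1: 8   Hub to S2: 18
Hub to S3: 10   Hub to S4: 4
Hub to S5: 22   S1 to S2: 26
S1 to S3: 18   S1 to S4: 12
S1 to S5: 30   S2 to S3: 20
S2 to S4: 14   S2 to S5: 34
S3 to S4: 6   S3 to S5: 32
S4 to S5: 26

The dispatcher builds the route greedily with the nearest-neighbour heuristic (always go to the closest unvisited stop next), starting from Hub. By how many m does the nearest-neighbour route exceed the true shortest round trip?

Hub: S4=4, S1=8, S3=10, S2=18, S5=22 ⇒ S4
S4: S3=6, S1=12, S2=14, S5=26 ⇒ S3
S3: S1=18, S2=20, S5=32 ⇒ S1
S1: S2=26, S5=30 ⇒ S2
S2: S5=34 ⇒ S5
NN route Hub → S4 → S3 → S1 → S2 → S5 → Hub costs 110.
Optimal: Hub → S1 → S3 → S4 → S2 → S5 → Hub costs 102 (by enumerating all 60 distinct tours).
Excess = 110 − 102 = 8.

Excess over optimum: 8 m.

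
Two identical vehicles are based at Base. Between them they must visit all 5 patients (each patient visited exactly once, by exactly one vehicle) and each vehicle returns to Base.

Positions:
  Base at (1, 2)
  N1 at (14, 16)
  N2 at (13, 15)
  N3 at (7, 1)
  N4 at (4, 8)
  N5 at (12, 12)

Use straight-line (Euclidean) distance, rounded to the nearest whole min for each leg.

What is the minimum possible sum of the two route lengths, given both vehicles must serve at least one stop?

Minimum combined distance: 50 min.

Check every non-empty split of the stops between the two vehicles; for each half take its own optimal tour:
  {N1} + {N2, N3, N4, N5}: 38 + 39 = 77
  {N2} + {N1, N3, N4, N5}: 36 + 42 = 78
  {N1, N2} + {N3, N4, N5}: 38 + 34 = 72
  {N3} + {N1, N2, N4, N5}: 12 + 38 = 50
  {N1, N3} + {N2, N4, N5}: 42 + 36 = 78
  {N2, N3} + {N1, N4, N5}: 39 + 39 = 78
  … (15 splits in total)
Best: vehicle 1 Base → N3 → Base = 12; vehicle 2 Base → N4 → N2 → N1 → N5 → Base = 38; combined 50.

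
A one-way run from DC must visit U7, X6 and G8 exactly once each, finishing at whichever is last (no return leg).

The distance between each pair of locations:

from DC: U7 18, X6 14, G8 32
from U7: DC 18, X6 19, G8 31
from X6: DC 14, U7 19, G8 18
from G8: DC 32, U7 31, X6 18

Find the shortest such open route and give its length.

There are 3! = 6 possible orderings.
DC → U7 → X6 → G8: 18+19+18 = 55
DC → U7 → G8 → X6: 18+31+18 = 67
DC → X6 → U7 → G8: 14+19+31 = 64
DC → X6 → G8 → U7: 14+18+31 = 63
DC → G8 → U7 → X6: 32+31+19 = 82
DC → G8 → X6 → U7: 32+18+19 = 69
The minimum is 55.
One shortest path: DC → U7 → X6 → G8.

Shortest open route: 55.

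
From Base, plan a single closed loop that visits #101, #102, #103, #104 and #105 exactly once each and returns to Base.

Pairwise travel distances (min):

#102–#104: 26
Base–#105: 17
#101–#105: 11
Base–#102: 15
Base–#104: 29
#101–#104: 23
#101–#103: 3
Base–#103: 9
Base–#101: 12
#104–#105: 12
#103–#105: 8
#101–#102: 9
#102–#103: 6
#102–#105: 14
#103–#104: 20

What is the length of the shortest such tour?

Shortest round trip = 76 min.

There are 60 distinct closed tours to check (reversals are equivalent).
Base - #101 - #102 - #103 - #104 - #105 - Base: 12+9+6+20+12+17 = 76
Base - #101 - #102 - #103 - #105 - #104 - Base: 12+9+6+8+12+29 = 76
Base - #101 - #102 - #104 - #103 - #105 - Base: 12+9+26+20+8+17 = 92
Base - #101 - #102 - #104 - #105 - #103 - Base: 12+9+26+12+8+9 = 76
Base - #101 - #102 - #105 - #103 - #104 - Base: 12+9+14+8+20+29 = 92
Base - #101 - #102 - #105 - #104 - #103 - Base: 12+9+14+12+20+9 = 76
Base - #101 - #103 - #102 - #104 - #105 - Base: 12+3+6+26+12+17 = 76
Base - #101 - #103 - #102 - #105 - #104 - Base: 12+3+6+14+12+29 = 76
Base - #101 - #103 - #104 - #102 - #105 - Base: 12+3+20+26+14+17 = 92
Base - #101 - #103 - #104 - #105 - #102 - Base: 12+3+20+12+14+15 = 76
Base - #101 - #103 - #105 - #102 - #104 - Base: 12+3+8+14+26+29 = 92
Base - #101 - #103 - #105 - #104 - #102 - Base: 12+3+8+12+26+15 = 76
Base - #101 - #104 - #102 - #103 - #105 - Base: 12+23+26+6+8+17 = 92
Base - #101 - #104 - #102 - #105 - #103 - Base: 12+23+26+14+8+9 = 92
… (46 more)
The minimum is 76.
One optimal route: Base → #101 → #102 → #103 → #104 → #105 → Base (or its reverse).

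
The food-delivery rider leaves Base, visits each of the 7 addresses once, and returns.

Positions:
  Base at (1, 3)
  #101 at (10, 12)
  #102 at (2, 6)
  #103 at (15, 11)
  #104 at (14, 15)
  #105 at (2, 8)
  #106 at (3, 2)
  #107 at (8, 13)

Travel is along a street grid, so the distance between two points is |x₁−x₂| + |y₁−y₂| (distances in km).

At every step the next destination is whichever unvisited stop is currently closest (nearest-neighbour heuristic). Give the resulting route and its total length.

From Base: distances to unvisited — #106=3, #102=4, #105=6, #107=17, #101=18, #103=22, #104=25. Nearest is #106 (3).
From #106: distances to unvisited — #102=5, #105=7, #107=16, #101=17, #103=21, #104=24. Nearest is #102 (5).
From #102: distances to unvisited — #105=2, #107=13, #101=14, #103=18, #104=21. Nearest is #105 (2).
From #105: distances to unvisited — #107=11, #101=12, #103=16, #104=19. Nearest is #107 (11).
From #107: distances to unvisited — #101=3, #104=8, #103=9. Nearest is #101 (3).
From #101: distances to unvisited — #103=6, #104=7. Nearest is #103 (6).
From #103: distances to unvisited — #104=5. Nearest is #104 (5).
Return #104→Base: 25.
Total = 3 + 5 + 2 + 11 + 3 + 6 + 5 + 25 = 60.

Nearest-neighbour total = 60 km; route Base → #106 → #102 → #105 → #107 → #101 → #103 → #104 → Base.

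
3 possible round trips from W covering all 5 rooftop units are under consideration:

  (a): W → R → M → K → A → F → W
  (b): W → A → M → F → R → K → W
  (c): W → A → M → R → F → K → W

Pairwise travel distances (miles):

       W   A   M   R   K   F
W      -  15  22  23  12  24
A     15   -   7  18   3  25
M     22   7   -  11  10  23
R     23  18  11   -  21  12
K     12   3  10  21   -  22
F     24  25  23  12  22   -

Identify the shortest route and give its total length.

(a): 23 + 11 + 10 + 3 + 25 + 24 = 96
(b): 15 + 7 + 23 + 12 + 21 + 12 = 90
(c): 15 + 7 + 11 + 12 + 22 + 12 = 79

Shortest is (c), total 79 miles.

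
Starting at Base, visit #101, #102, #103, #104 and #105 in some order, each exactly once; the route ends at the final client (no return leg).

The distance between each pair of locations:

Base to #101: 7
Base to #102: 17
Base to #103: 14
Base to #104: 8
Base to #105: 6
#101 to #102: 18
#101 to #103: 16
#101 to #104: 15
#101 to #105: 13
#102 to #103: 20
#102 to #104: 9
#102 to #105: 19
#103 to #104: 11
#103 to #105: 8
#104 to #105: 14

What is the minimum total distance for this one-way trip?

Minimum one-way distance = 48.

There are 5! = 120 possible orderings.
Base→#101→#102→#103→#104→#105: 7+18+20+11+14 = 70
Base→#101→#102→#103→#105→#104: 7+18+20+8+14 = 67
Base→#101→#102→#104→#103→#105: 7+18+9+11+8 = 53
Base→#101→#102→#104→#105→#103: 7+18+9+14+8 = 56
Base→#101→#102→#105→#103→#104: 7+18+19+8+11 = 63
Base→#101→#102→#105→#104→#103: 7+18+19+14+11 = 69
Base→#101→#103→#102→#104→#105: 7+16+20+9+14 = 66
Base→#101→#103→#102→#105→#104: 7+16+20+19+14 = 76
Base→#101→#103→#104→#102→#105: 7+16+11+9+19 = 62
Base→#101→#103→#104→#105→#102: 7+16+11+14+19 = 67
Base→#101→#103→#105→#102→#104: 7+16+8+19+9 = 59
Base→#101→#103→#105→#104→#102: 7+16+8+14+9 = 54
Base→#101→#104→#102→#103→#105: 7+15+9+20+8 = 59
Base→#101→#104→#102→#105→#103: 7+15+9+19+8 = 58
… (106 more)
Base→#101→#105→#103→#104→#102: 7+13+8+11+9 = 48  ← best
The minimum is 48.
One shortest path: Base → #101 → #105 → #103 → #104 → #102.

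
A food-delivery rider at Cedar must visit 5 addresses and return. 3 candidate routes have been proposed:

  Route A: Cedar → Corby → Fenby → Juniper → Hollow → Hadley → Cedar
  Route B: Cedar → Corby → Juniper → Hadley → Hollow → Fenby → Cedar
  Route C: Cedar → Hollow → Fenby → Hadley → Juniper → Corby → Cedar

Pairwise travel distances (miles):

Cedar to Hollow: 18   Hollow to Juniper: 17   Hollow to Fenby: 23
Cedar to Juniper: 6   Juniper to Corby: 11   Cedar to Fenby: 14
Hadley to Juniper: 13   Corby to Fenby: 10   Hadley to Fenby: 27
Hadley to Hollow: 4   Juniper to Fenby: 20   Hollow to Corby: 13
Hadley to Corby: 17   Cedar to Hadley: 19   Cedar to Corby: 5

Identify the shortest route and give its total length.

Shortest is Route B, total 70 miles.

Route A: 5 + 10 + 20 + 17 + 4 + 19 = 75
Route B: 5 + 11 + 13 + 4 + 23 + 14 = 70
Route C: 18 + 23 + 27 + 13 + 11 + 5 = 97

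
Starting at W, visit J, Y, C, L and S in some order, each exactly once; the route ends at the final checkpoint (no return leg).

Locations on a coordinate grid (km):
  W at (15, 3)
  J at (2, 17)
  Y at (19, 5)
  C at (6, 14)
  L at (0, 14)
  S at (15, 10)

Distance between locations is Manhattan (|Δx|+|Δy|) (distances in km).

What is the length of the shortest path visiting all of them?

There are 5! = 120 possible orderings.
W→J→Y→C→L→S: 27+29+22+6+19 = 103
W→J→Y→C→S→L: 27+29+22+13+19 = 110
W→J→Y→L→C→S: 27+29+28+6+13 = 103
W→J→Y→L→S→C: 27+29+28+19+13 = 116
W→J→Y→S→C→L: 27+29+9+13+6 = 84
W→J→Y→S→L→C: 27+29+9+19+6 = 90
W→J→C→Y→L→S: 27+7+22+28+19 = 103
W→J→C→Y→S→L: 27+7+22+9+19 = 84
W→J→C→L→Y→S: 27+7+6+28+9 = 77
W→J→C→L→S→Y: 27+7+6+19+9 = 68
W→J→C→S→Y→L: 27+7+13+9+28 = 84
W→J→C→S→L→Y: 27+7+13+19+28 = 94
W→J→L→Y→C→S: 27+5+28+22+13 = 95
W→J→L→Y→S→C: 27+5+28+9+13 = 82
… (106 more)
W→Y→S→C→L→J: 6+9+13+6+5 = 39  ← best
The minimum is 39.
One shortest path: W → Y → S → C → L → J.

39 km — the minimum one-way total.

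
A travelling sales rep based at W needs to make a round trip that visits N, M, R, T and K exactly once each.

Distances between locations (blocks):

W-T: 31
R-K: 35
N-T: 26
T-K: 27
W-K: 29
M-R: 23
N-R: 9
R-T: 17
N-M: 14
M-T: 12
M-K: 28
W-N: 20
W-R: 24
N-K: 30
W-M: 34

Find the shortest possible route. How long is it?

With 5 stops there are 5!/2 = 60 distinct round trips (a route and its reverse cost the same).
W → N → M → R → T → K → W: 20+14+23+17+27+29 = 130
W → N → M → R → K → T → W: 20+14+23+35+27+31 = 150
W → N → M → T → R → K → W: 20+14+12+17+35+29 = 127
W → N → M → T → K → R → W: 20+14+12+27+35+24 = 132
W → N → M → K → R → T → W: 20+14+28+35+17+31 = 145
W → N → M → K → T → R → W: 20+14+28+27+17+24 = 130
W → N → R → M → T → K → W: 20+9+23+12+27+29 = 120
W → N → R → M → K → T → W: 20+9+23+28+27+31 = 138
W → N → R → T → M → K → W: 20+9+17+12+28+29 = 115
W → N → R → T → K → M → W: 20+9+17+27+28+34 = 135
W → N → R → K → M → T → W: 20+9+35+28+12+31 = 135
W → N → R → K → T → M → W: 20+9+35+27+12+34 = 137
W → N → T → M → R → K → W: 20+26+12+23+35+29 = 145
W → N → T → M → K → R → W: 20+26+12+28+35+24 = 145
… (46 more)
The minimum is 115.
One optimal route: W → N → R → T → M → K → W (or its reverse).

Minimum total distance: 115 blocks.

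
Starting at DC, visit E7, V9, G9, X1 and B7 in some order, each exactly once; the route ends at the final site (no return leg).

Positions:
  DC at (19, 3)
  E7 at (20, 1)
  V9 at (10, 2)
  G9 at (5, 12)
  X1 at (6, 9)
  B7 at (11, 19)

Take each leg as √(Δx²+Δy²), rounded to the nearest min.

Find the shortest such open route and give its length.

There are 5! = 120 possible orderings.
DC → E7 → V9 → G9 → X1 → B7: 2+10+11+3+11 = 37
DC → E7 → V9 → G9 → B7 → X1: 2+10+11+9+11 = 43
DC → E7 → V9 → X1 → G9 → B7: 2+10+8+3+9 = 32
DC → E7 → V9 → X1 → B7 → G9: 2+10+8+11+9 = 40
DC → E7 → V9 → B7 → G9 → X1: 2+10+17+9+3 = 41
DC → E7 → V9 → B7 → X1 → G9: 2+10+17+11+3 = 43
DC → E7 → G9 → V9 → X1 → B7: 2+19+11+8+11 = 51
DC → E7 → G9 → V9 → B7 → X1: 2+19+11+17+11 = 60
DC → E7 → G9 → X1 → V9 → B7: 2+19+3+8+17 = 49
DC → E7 → G9 → X1 → B7 → V9: 2+19+3+11+17 = 52
DC → E7 → G9 → B7 → V9 → X1: 2+19+9+17+8 = 55
DC → E7 → G9 → B7 → X1 → V9: 2+19+9+11+8 = 49
DC → E7 → X1 → V9 → G9 → B7: 2+16+8+11+9 = 46
DC → E7 → X1 → V9 → B7 → G9: 2+16+8+17+9 = 52
… (106 more)
The minimum is 32.
One shortest path: DC → E7 → V9 → X1 → G9 → B7.

Shortest open route: 32 min.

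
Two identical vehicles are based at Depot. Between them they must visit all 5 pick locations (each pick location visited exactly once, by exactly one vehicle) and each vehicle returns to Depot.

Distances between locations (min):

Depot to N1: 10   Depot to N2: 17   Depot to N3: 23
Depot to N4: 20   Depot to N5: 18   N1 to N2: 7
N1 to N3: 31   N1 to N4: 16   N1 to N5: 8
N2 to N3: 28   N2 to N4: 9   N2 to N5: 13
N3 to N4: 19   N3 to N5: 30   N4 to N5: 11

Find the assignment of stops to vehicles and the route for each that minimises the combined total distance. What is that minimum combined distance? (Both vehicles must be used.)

Check every non-empty split of the stops between the two vehicles; for each half take its own optimal tour:
  {N1} + {N2, N3, N4, N5}: 20 + 82 = 102
  {N2} + {N1, N3, N4, N5}: 34 + 71 = 105
  {N1, N2} + {N3, N4, N5}: 34 + 71 = 105
  {N3} + {N1, N2, N4, N5}: 46 + 55 = 101
  {N1, N3} + {N2, N4, N5}: 64 + 55 = 119
  {N2, N3} + {N1, N4, N5}: 68 + 49 = 117
  … (15 splits in total)
Best: vehicle 1 Depot → N3 → Depot = 46; vehicle 2 Depot → N1 → N2 → N4 → N5 → Depot = 55; combined 101.

101 min — the smallest possible combined total.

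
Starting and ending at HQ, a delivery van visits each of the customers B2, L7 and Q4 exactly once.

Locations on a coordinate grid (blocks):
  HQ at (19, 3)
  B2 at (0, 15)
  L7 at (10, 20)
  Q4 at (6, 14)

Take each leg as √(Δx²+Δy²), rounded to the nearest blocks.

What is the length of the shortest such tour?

There are 3 distinct closed tours to check (reversals are equivalent).
HQ - B2 - L7 - Q4 - HQ: 22+11+7+17 = 57
HQ - B2 - Q4 - L7 - HQ: 22+6+7+19 = 54
HQ - L7 - B2 - Q4 - HQ: 19+11+6+17 = 53
The minimum is 53.
One optimal route: HQ → L7 → B2 → Q4 → HQ (or its reverse).

53 blocks — the shortest possible round trip.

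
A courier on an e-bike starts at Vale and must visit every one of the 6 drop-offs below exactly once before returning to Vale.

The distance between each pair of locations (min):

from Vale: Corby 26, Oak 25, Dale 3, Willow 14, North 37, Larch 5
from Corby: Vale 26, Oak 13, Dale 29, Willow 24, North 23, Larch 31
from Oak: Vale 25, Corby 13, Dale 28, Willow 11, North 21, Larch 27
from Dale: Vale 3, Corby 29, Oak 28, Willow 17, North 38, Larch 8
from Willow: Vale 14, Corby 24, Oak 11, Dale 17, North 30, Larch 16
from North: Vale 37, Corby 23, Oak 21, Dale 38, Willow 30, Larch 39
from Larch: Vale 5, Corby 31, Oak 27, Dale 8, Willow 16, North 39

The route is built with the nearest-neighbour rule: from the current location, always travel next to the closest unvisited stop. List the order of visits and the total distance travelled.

Vale → [Dale:3 / Larch:5 / Willow:14 / Oak:25 / Corby:26 / North:37] → Dale (3)
Dale → [Larch:8 / Willow:17 / Oak:28 / Corby:29 / North:38] → Larch (8)
Larch → [Willow:16 / Oak:27 / Corby:31 / North:39] → Willow (16)
Willow → [Oak:11 / Corby:24 / North:30] → Oak (11)
Oak → [Corby:13 / North:21] → Corby (13)
Corby → [North:23] → North (23)
Return North→Vale: 37.
Total = 3 + 8 + 16 + 11 + 13 + 23 + 37 = 111.

111 min along Vale → Dale → Larch → Willow → Oak → Corby → North → Vale.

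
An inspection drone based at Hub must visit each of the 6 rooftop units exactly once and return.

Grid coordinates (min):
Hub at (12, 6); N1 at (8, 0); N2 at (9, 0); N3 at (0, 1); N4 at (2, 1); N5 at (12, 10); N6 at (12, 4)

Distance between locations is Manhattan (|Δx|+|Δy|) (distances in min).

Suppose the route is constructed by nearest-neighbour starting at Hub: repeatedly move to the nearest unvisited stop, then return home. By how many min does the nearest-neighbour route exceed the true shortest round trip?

Excess over optimum: 4 min.

From Hub: N6=2, N5=4, N2=9, N1=10, N4=15, N3=17 → choose N6 (2).
From N6: N5=6, N2=7, N1=8, N4=13, N3=15 → choose N5 (6).
From N5: N2=13, N1=14, N4=19, N3=21 → choose N2 (13).
From N2: N1=1, N4=8, N3=10 → choose N1 (1).
From N1: N4=7, N3=9 → choose N4 (7).
From N4: N3=2 → choose N3 (2).
NN route Hub → N6 → N5 → N2 → N1 → N4 → N3 → Hub costs 48.
Optimal: Hub → N2 → N1 → N3 → N4 → N6 → N5 → Hub costs 44 (by enumerating all 360 distinct tours).
Excess = 48 − 44 = 4.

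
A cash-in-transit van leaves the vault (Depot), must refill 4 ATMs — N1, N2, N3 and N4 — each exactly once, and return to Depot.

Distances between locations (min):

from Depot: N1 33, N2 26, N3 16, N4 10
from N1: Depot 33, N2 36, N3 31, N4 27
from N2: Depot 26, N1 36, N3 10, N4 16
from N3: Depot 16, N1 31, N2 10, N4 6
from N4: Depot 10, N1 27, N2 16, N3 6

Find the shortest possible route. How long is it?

Depot→N1→N2→N3→N4→Depot: 33+36+10+6+10 = 95
Depot→N1→N2→N4→N3→Depot: 33+36+16+6+16 = 107
Depot→N1→N3→N2→N4→Depot: 33+31+10+16+10 = 100
Depot→N1→N3→N4→N2→Depot: 33+31+6+16+26 = 112
Depot→N1→N4→N2→N3→Depot: 33+27+16+10+16 = 102
Depot→N1→N4→N3→N2→Depot: 33+27+6+10+26 = 102
Depot→N2→N1→N3→N4→Depot: 26+36+31+6+10 = 109
Depot→N2→N1→N4→N3→Depot: 26+36+27+6+16 = 111
Depot→N2→N3→N1→N4→Depot: 26+10+31+27+10 = 104
Depot→N2→N4→N1→N3→Depot: 26+16+27+31+16 = 116
Depot→N3→N1→N2→N4→Depot: 16+31+36+16+10 = 109
Depot→N3→N2→N1→N4→Depot: 16+10+36+27+10 = 99
The minimum is 95.
One optimal route: Depot → N1 → N2 → N3 → N4 → Depot (or its reverse).

Minimum total distance: 95 min.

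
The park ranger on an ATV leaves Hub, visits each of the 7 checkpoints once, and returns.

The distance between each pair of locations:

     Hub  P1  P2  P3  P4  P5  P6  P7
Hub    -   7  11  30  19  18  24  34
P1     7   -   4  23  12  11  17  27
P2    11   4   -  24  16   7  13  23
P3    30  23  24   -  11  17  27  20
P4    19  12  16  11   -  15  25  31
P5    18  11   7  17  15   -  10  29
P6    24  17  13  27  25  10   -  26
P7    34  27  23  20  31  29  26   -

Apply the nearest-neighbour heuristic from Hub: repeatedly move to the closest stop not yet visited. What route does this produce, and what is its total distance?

Hub → [P1:7 / P2:11 / P5:18 / P4:19 / P6:24 / P3:30 / P7:34] → P1 (7)
P1 → [P2:4 / P5:11 / P4:12 / P6:17 / P3:23 / P7:27] → P2 (4)
P2 → [P5:7 / P6:13 / P4:16 / P7:23 / P3:24] → P5 (7)
P5 → [P6:10 / P4:15 / P3:17 / P7:29] → P6 (10)
P6 → [P4:25 / P7:26 / P3:27] → P4 (25)
P4 → [P3:11 / P7:31] → P3 (11)
P3 → [P7:20] → P7 (20)
Return P7→Hub: 34.
Total = 7 + 4 + 7 + 10 + 25 + 11 + 20 + 34 = 118.

Total distance 118 via the nearest-neighbour route Hub → P1 → P2 → P5 → P6 → P4 → P3 → P7 → Hub.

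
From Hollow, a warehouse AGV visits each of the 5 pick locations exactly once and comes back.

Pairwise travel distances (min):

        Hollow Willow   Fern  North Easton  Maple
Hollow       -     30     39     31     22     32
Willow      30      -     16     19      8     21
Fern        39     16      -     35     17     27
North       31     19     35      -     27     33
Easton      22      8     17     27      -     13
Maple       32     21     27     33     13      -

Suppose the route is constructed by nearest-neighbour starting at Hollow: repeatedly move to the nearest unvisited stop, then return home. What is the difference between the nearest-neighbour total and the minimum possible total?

From Hollow: Easton=22, Willow=30, North=31, Maple=32, Fern=39 → choose Easton (22).
From Easton: Willow=8, Maple=13, Fern=17, North=27 → choose Willow (8).
From Willow: Fern=16, North=19, Maple=21 → choose Fern (16).
From Fern: Maple=27, North=35 → choose Maple (27).
From Maple: North=33 → choose North (33).
NN route Hollow → Easton → Willow → Fern → Maple → North → Hollow costs 137.
Optimal: Hollow → North → Willow → Fern → Easton → Maple → Hollow costs 128 (by enumerating all 60 distinct tours).
Excess = 137 − 128 = 9.

The nearest-neighbour route is 9 min longer than optimal.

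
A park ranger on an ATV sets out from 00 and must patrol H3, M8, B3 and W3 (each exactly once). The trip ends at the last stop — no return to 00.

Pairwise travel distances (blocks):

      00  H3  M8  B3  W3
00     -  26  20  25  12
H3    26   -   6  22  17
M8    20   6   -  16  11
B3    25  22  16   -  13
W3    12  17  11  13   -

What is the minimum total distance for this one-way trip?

There are 4! = 24 possible orderings.
00 - H3 - M8 - B3 - W3: 26+6+16+13 = 61
00 - H3 - M8 - W3 - B3: 26+6+11+13 = 56
00 - H3 - B3 - M8 - W3: 26+22+16+11 = 75
00 - H3 - B3 - W3 - M8: 26+22+13+11 = 72
00 - H3 - W3 - M8 - B3: 26+17+11+16 = 70
00 - H3 - W3 - B3 - M8: 26+17+13+16 = 72
00 - M8 - H3 - B3 - W3: 20+6+22+13 = 61
00 - M8 - H3 - W3 - B3: 20+6+17+13 = 56
00 - M8 - B3 - H3 - W3: 20+16+22+17 = 75
00 - M8 - B3 - W3 - H3: 20+16+13+17 = 66
00 - M8 - W3 - H3 - B3: 20+11+17+22 = 70
00 - M8 - W3 - B3 - H3: 20+11+13+22 = 66
00 - B3 - H3 - M8 - W3: 25+22+6+11 = 64
00 - B3 - H3 - W3 - M8: 25+22+17+11 = 75
… (10 more)
00 - W3 - B3 - M8 - H3: 12+13+16+6 = 47  ← best
The minimum is 47.
One shortest path: 00 → W3 → B3 → M8 → H3.

47 blocks — the minimum one-way total.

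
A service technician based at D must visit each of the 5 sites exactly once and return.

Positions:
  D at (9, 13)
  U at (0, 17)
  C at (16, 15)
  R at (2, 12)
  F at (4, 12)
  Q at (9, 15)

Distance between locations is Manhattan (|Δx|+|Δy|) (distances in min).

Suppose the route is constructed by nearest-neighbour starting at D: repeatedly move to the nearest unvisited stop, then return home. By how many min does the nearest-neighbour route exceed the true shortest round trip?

From D: Q=2, F=6, R=8, C=9, U=13 → choose Q (2).
From Q: C=7, F=8, R=10, U=11 → choose C (7).
From C: F=15, R=17, U=18 → choose F (15).
From F: R=2, U=9 → choose R (2).
From R: U=7 → choose U (7).
NN route D → Q → C → F → R → U → D costs 46.
Optimal: D → C → Q → U → R → F → D costs 42 (by enumerating all 60 distinct tours).
Excess = 46 − 42 = 4.

4 min longer than the optimal tour.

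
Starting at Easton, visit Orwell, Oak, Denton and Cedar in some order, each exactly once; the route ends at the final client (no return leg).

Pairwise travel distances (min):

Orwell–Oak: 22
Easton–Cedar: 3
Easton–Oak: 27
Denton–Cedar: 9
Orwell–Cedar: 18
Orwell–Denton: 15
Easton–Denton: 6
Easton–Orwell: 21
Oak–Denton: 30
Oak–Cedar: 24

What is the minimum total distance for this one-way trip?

There are 4! = 24 possible orderings.
Easton→Orwell→Oak→Denton→Cedar: 21+22+30+9 = 82
Easton→Orwell→Oak→Cedar→Denton: 21+22+24+9 = 76
Easton→Orwell→Denton→Oak→Cedar: 21+15+30+24 = 90
Easton→Orwell→Denton→Cedar→Oak: 21+15+9+24 = 69
Easton→Orwell→Cedar→Oak→Denton: 21+18+24+30 = 93
Easton→Orwell→Cedar→Denton→Oak: 21+18+9+30 = 78
Easton→Oak→Orwell→Denton→Cedar: 27+22+15+9 = 73
Easton→Oak→Orwell→Cedar→Denton: 27+22+18+9 = 76
Easton→Oak→Denton→Orwell→Cedar: 27+30+15+18 = 90
Easton→Oak→Denton→Cedar→Orwell: 27+30+9+18 = 84
Easton→Oak→Cedar→Orwell→Denton: 27+24+18+15 = 84
Easton→Oak→Cedar→Denton→Orwell: 27+24+9+15 = 75
Easton→Denton→Orwell→Oak→Cedar: 6+15+22+24 = 67
Easton→Denton→Orwell→Cedar→Oak: 6+15+18+24 = 63
… (10 more)
Easton→Cedar→Denton→Orwell→Oak: 3+9+15+22 = 49  ← best
The minimum is 49.
One shortest path: Easton → Cedar → Denton → Orwell → Oak.

Minimum one-way distance = 49 min.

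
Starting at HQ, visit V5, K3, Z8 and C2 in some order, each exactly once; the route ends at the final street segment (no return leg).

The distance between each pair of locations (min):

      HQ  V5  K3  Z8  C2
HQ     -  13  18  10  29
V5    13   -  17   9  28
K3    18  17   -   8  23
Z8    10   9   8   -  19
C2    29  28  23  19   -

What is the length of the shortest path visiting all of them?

There are 4! = 24 possible orderings.
HQ→V5→K3→Z8→C2: 13+17+8+19 = 57
HQ→V5→K3→C2→Z8: 13+17+23+19 = 72
HQ→V5→Z8→K3→C2: 13+9+8+23 = 53
HQ→V5→Z8→C2→K3: 13+9+19+23 = 64
HQ→V5→C2→K3→Z8: 13+28+23+8 = 72
HQ→V5→C2→Z8→K3: 13+28+19+8 = 68
HQ→K3→V5→Z8→C2: 18+17+9+19 = 63
HQ→K3→V5→C2→Z8: 18+17+28+19 = 82
HQ→K3→Z8→V5→C2: 18+8+9+28 = 63
HQ→K3→Z8→C2→V5: 18+8+19+28 = 73
HQ→K3→C2→V5→Z8: 18+23+28+9 = 78
HQ→K3→C2→Z8→V5: 18+23+19+9 = 69
HQ→Z8→V5→K3→C2: 10+9+17+23 = 59
HQ→Z8→V5→C2→K3: 10+9+28+23 = 70
… (10 more)
The minimum is 53.
One shortest path: HQ → V5 → Z8 → K3 → C2.

53 min — the minimum one-way total.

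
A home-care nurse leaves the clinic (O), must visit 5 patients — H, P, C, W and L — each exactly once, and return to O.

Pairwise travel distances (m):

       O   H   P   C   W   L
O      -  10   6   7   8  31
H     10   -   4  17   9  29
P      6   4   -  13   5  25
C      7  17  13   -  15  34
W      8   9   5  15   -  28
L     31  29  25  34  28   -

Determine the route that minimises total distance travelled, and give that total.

Minimum total distance: 87 m.

There are 60 distinct closed tours to check (reversals are equivalent).
O - H - P - C - W - L - O: 10+4+13+15+28+31 = 101
O - H - P - C - L - W - O: 10+4+13+34+28+8 = 97
O - H - P - W - C - L - O: 10+4+5+15+34+31 = 99
O - H - P - W - L - C - O: 10+4+5+28+34+7 = 88
O - H - P - L - C - W - O: 10+4+25+34+15+8 = 96
O - H - P - L - W - C - O: 10+4+25+28+15+7 = 89
O - H - C - P - W - L - O: 10+17+13+5+28+31 = 104
O - H - C - P - L - W - O: 10+17+13+25+28+8 = 101
O - H - C - W - P - L - O: 10+17+15+5+25+31 = 103
O - H - C - W - L - P - O: 10+17+15+28+25+6 = 101
O - H - C - L - P - W - O: 10+17+34+25+5+8 = 99
O - H - C - L - W - P - O: 10+17+34+28+5+6 = 100
O - H - W - P - C - L - O: 10+9+5+13+34+31 = 102
O - H - W - P - L - C - O: 10+9+5+25+34+7 = 90
… (46 more)
O - C - L - H - P - W - O: 7+34+29+4+5+8 = 87  ← best
The minimum is 87.
One optimal route: O → C → L → H → P → W → O (or its reverse).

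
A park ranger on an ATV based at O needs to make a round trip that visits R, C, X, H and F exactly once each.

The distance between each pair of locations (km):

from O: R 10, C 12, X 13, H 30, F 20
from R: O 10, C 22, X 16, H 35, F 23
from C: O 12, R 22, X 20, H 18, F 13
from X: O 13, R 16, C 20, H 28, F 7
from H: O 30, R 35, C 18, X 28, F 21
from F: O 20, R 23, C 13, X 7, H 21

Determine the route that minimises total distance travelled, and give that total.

84 km — the shortest possible round trip.

There are 60 distinct closed tours to check (reversals are equivalent).
O → R → C → X → H → F → O: 10+22+20+28+21+20 = 121
O → R → C → X → F → H → O: 10+22+20+7+21+30 = 110
O → R → C → H → X → F → O: 10+22+18+28+7+20 = 105
O → R → C → H → F → X → O: 10+22+18+21+7+13 = 91
O → R → C → F → X → H → O: 10+22+13+7+28+30 = 110
O → R → C → F → H → X → O: 10+22+13+21+28+13 = 107
O → R → X → C → H → F → O: 10+16+20+18+21+20 = 105
O → R → X → C → F → H → O: 10+16+20+13+21+30 = 110
O → R → X → H → C → F → O: 10+16+28+18+13+20 = 105
O → R → X → H → F → C → O: 10+16+28+21+13+12 = 100
O → R → X → F → C → H → O: 10+16+7+13+18+30 = 94
O → R → X → F → H → C → O: 10+16+7+21+18+12 = 84
O → R → H → C → X → F → O: 10+35+18+20+7+20 = 110
O → R → H → C → F → X → O: 10+35+18+13+7+13 = 96
… (46 more)
The minimum is 84.
One optimal route: O → R → X → F → H → C → O (or its reverse).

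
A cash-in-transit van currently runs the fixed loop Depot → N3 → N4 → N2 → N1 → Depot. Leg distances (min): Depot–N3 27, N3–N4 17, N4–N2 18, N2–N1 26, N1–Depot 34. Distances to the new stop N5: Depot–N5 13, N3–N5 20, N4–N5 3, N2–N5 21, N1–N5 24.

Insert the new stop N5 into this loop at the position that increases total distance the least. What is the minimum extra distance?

Insertion cost between consecutive stops i–j is d(i,N5) + d(N5,j) − d(i,j):
  between Depot and N3: 13 + 20 − 27 = 6
  between N3 and N4: 20 + 3 − 17 = 6
  between N4 and N2: 3 + 21 − 18 = 6
  between N2 and N1: 21 + 24 − 26 = 19
  between N1 and Depot: 24 + 13 − 34 = 3
Cheapest insertion is between N1 and Depot, adding 3.
New total = 122 + 3 = 125.

+3 min — insert N5 between N1 and Depot.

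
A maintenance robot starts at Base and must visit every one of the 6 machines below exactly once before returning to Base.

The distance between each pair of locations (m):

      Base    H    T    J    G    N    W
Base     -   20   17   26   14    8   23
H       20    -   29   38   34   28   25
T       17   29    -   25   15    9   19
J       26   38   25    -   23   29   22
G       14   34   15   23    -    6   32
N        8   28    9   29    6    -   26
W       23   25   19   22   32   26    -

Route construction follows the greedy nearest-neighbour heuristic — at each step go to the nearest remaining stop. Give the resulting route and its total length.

Total distance 128 m via the nearest-neighbour route Base → N → G → T → W → J → H → Base.

From Base: distances to unvisited — N=8, G=14, T=17, H=20, W=23, J=26. Nearest is N (8).
From N: distances to unvisited — G=6, T=9, W=26, H=28, J=29. Nearest is G (6).
From G: distances to unvisited — T=15, J=23, W=32, H=34. Nearest is T (15).
From T: distances to unvisited — W=19, J=25, H=29. Nearest is W (19).
From W: distances to unvisited — J=22, H=25. Nearest is J (22).
From J: distances to unvisited — H=38. Nearest is H (38).
Return H→Base: 20.
Total = 8 + 6 + 15 + 19 + 22 + 38 + 20 = 128.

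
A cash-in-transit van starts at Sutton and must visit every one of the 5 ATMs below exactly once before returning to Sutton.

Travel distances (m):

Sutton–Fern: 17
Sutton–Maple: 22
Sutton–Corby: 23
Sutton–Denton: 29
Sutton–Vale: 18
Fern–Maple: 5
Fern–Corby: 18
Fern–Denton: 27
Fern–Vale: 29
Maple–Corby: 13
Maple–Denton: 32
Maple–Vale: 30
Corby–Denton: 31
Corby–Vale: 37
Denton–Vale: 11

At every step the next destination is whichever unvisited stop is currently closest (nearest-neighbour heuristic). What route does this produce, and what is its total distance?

95 m along Sutton → Fern → Maple → Corby → Denton → Vale → Sutton.

From Sutton: distances to unvisited — Fern=17, Vale=18, Maple=22, Corby=23, Denton=29. Nearest is Fern (17).
From Fern: distances to unvisited — Maple=5, Corby=18, Denton=27, Vale=29. Nearest is Maple (5).
From Maple: distances to unvisited — Corby=13, Vale=30, Denton=32. Nearest is Corby (13).
From Corby: distances to unvisited — Denton=31, Vale=37. Nearest is Denton (31).
From Denton: distances to unvisited — Vale=11. Nearest is Vale (11).
Return Vale→Sutton: 18.
Total = 17 + 5 + 13 + 31 + 11 + 18 = 95.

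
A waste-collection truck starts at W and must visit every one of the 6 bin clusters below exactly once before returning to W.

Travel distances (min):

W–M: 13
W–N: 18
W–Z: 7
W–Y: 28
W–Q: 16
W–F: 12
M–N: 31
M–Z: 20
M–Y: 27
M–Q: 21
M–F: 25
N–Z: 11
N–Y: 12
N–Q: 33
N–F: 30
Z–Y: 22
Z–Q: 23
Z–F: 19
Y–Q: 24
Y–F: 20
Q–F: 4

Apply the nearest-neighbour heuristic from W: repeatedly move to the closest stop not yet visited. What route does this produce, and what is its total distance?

W → [Z:7 / F:12 / M:13 / Q:16 / N:18 / Y:28] → Z (7)
Z → [N:11 / F:19 / M:20 / Y:22 / Q:23] → N (11)
N → [Y:12 / F:30 / M:31 / Q:33] → Y (12)
Y → [F:20 / Q:24 / M:27] → F (20)
F → [Q:4 / M:25] → Q (4)
Q → [M:21] → M (21)
Return M→W: 13.
Total = 7 + 11 + 12 + 20 + 4 + 21 + 13 = 88.

Nearest-neighbour total = 88 min; route W → Z → N → Y → F → Q → M → W.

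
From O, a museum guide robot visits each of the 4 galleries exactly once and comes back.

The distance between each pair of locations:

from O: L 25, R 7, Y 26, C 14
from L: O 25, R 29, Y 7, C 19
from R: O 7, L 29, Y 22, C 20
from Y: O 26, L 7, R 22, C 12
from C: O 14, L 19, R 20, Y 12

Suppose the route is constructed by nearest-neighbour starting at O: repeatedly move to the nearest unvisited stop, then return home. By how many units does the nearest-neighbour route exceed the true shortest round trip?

The nearest-neighbour route is 2 longer than optimal.

From O: R=7, C=14, L=25, Y=26 → choose R (7).
From R: C=20, Y=22, L=29 → choose C (20).
From C: Y=12, L=19 → choose Y (12).
From Y: L=7 → choose L (7).
NN route O → R → C → Y → L → O costs 71.
Optimal: O → R → L → Y → C → O costs 69 (by enumerating all 12 distinct tours).
Excess = 71 − 69 = 2.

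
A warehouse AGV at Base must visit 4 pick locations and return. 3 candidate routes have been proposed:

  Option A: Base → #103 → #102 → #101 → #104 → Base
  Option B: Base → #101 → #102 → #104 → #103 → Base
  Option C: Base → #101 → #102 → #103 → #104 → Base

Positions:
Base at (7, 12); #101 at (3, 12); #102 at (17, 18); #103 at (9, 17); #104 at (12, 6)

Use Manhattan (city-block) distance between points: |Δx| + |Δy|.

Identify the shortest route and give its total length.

Shortest is Option C, total 58.

Option A: 7 + 9 + 20 + 15 + 11 = 62
Option B: 4 + 20 + 17 + 14 + 7 = 62
Option C: 4 + 20 + 9 + 14 + 11 = 58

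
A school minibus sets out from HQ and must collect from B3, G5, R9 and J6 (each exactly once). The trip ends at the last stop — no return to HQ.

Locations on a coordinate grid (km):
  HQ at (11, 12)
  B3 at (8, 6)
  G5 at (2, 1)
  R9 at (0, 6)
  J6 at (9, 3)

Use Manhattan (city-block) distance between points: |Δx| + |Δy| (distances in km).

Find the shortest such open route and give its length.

There are 4! = 24 possible orderings.
HQ - B3 - G5 - R9 - J6: 9+11+7+12 = 39
HQ - B3 - G5 - J6 - R9: 9+11+9+12 = 41
HQ - B3 - R9 - G5 - J6: 9+8+7+9 = 33
HQ - B3 - R9 - J6 - G5: 9+8+12+9 = 38
HQ - B3 - J6 - G5 - R9: 9+4+9+7 = 29
HQ - B3 - J6 - R9 - G5: 9+4+12+7 = 32
HQ - G5 - B3 - R9 - J6: 20+11+8+12 = 51
HQ - G5 - B3 - J6 - R9: 20+11+4+12 = 47
HQ - G5 - R9 - B3 - J6: 20+7+8+4 = 39
HQ - G5 - R9 - J6 - B3: 20+7+12+4 = 43
HQ - G5 - J6 - B3 - R9: 20+9+4+8 = 41
HQ - G5 - J6 - R9 - B3: 20+9+12+8 = 49
HQ - R9 - B3 - G5 - J6: 17+8+11+9 = 45
HQ - R9 - B3 - J6 - G5: 17+8+4+9 = 38
… (10 more)
The minimum is 29.
One shortest path: HQ → B3 → J6 → G5 → R9.

Minimum one-way distance = 29 km.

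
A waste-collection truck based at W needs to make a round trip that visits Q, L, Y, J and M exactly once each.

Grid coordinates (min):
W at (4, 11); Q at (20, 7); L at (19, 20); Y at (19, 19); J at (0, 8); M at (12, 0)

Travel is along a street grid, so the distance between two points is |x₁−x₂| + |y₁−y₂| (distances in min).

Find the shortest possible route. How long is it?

80 min — the shortest possible round trip.

With 5 stops there are 5!/2 = 60 distinct round trips (a route and its reverse cost the same).
W → Q → L → Y → J → M → W: 20+14+1+30+20+19 = 104
W → Q → L → Y → M → J → W: 20+14+1+26+20+7 = 88
W → Q → L → J → Y → M → W: 20+14+31+30+26+19 = 140
W → Q → L → J → M → Y → W: 20+14+31+20+26+23 = 134
W → Q → L → M → Y → J → W: 20+14+27+26+30+7 = 124
W → Q → L → M → J → Y → W: 20+14+27+20+30+23 = 134
W → Q → Y → L → J → M → W: 20+13+1+31+20+19 = 104
W → Q → Y → L → M → J → W: 20+13+1+27+20+7 = 88
W → Q → Y → J → L → M → W: 20+13+30+31+27+19 = 140
W → Q → Y → J → M → L → W: 20+13+30+20+27+24 = 134
W → Q → Y → M → L → J → W: 20+13+26+27+31+7 = 124
W → Q → Y → M → J → L → W: 20+13+26+20+31+24 = 134
W → Q → J → L → Y → M → W: 20+21+31+1+26+19 = 118
W → Q → J → L → M → Y → W: 20+21+31+27+26+23 = 148
… (46 more)
W → L → Y → Q → M → J → W: 24+1+13+15+20+7 = 80  ← best
The minimum is 80.
One optimal route: W → L → Y → Q → M → J → W (or its reverse).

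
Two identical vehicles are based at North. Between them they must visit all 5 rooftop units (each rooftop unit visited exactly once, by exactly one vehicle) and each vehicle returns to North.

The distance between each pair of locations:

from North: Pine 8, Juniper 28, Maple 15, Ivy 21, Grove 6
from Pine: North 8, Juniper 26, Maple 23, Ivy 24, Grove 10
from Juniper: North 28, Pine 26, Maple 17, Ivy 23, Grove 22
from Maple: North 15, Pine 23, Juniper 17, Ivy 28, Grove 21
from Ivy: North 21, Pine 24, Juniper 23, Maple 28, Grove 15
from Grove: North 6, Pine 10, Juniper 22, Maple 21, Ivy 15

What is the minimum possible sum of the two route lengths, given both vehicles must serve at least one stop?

There are 2^4 − 1 = 15 ways to divide the 5 stops into two non-empty groups. For each, the best each vehicle can do is its own shortest tour through its group:
  {Pine} + {Juniper, Maple, Ivy, Grove}: 16 + 76 = 92
  {Juniper} + {Pine, Maple, Ivy, Grove}: 56 + 76 = 132
  {Pine, Juniper} + {Maple, Ivy, Grove}: 62 + 64 = 126
  {Maple} + {Pine, Juniper, Ivy, Grove}: 30 + 78 = 108
  {Pine, Maple} + {Juniper, Ivy, Grove}: 46 + 72 = 118
  {Juniper, Maple} + {Pine, Ivy, Grove}: 60 + 53 = 113
  … (15 splits in total)
Best: vehicle 1 North → Pine → North = 16; vehicle 2 North → Maple → Juniper → Ivy → Grove → North = 76; combined 92.

Minimum combined distance: 92.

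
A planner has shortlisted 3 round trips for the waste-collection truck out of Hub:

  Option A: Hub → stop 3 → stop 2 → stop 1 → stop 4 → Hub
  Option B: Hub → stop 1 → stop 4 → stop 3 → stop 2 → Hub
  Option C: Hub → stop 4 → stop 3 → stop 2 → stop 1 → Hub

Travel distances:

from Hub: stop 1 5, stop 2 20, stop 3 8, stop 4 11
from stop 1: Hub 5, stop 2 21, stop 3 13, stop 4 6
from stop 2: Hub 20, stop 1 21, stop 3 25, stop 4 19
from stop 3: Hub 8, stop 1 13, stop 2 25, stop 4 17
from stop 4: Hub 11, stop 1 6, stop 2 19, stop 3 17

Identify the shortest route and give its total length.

71 — Option A is the shortest.

Option A: 8 + 25 + 21 + 6 + 11 = 71
Option B: 5 + 6 + 17 + 25 + 20 = 73
Option C: 11 + 17 + 25 + 21 + 5 = 79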